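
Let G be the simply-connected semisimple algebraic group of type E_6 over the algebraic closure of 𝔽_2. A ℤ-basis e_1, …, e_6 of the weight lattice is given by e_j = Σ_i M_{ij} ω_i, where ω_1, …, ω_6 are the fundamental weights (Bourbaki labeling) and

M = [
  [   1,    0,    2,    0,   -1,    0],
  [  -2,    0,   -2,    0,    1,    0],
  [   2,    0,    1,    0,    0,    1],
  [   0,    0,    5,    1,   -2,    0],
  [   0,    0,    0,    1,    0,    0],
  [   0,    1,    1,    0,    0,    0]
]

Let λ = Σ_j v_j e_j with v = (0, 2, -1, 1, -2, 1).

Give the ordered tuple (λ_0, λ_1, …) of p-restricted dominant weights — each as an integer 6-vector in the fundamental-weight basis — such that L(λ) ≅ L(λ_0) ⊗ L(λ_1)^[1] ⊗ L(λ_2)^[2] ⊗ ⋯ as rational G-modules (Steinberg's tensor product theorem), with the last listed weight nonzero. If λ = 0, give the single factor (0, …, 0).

ω-coordinates c = M·v, v = (0, 2, -1, 1, -2, 1):
  c_1 = 1*0 + 0*2 + 2*-1 + 0*1 + -1*-2 + 0*1 = 0
  c_2 = -2*0 + 0*2 + -2*-1 + 0*1 + 1*-2 + 0*1 = 0
  c_3 = 2*0 + 0*2 + 1*-1 + 0*1 + 0*-2 + 1*1 = 0
  c_4 = 0*0 + 0*2 + 5*-1 + 1*1 + -2*-2 + 0*1 = 0
  c_5 = 0*0 + 0*2 + 0*-1 + 1*1 + 0*-2 + 0*1 = 1
  c_6 = 0*0 + 1*2 + 1*-1 + 0*1 + 0*-2 + 0*1 = 1
p = 2; digits c_i = Σ_j d_{ij}·2^j, 0 ≤ d_{ij} < 2:
  c_1 = 0
  c_2 = 0
  c_3 = 0
  c_4 = 0
  c_5 = 1 = 1·2^0
  c_6 = 1 = 1·2^0
p-restricted factor λ_0 = (0, 0, 0, 0, 1, 1)

((0, 0, 0, 0, 1, 1),)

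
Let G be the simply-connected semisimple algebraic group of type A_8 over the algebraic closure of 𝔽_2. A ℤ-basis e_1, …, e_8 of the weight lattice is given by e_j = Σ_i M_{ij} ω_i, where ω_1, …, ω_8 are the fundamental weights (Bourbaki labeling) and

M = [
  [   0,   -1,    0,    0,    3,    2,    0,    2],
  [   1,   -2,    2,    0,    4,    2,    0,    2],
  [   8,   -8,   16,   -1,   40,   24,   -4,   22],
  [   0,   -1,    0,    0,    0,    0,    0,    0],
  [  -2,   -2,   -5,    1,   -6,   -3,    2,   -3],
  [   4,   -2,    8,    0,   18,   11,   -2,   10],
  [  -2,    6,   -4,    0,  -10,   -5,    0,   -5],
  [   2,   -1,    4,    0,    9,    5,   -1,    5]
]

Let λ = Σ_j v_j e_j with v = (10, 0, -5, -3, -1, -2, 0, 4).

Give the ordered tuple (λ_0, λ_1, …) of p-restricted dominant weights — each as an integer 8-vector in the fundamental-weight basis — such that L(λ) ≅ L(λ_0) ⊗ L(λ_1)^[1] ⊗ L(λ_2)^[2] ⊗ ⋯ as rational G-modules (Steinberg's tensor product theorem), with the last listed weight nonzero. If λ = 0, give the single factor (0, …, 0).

((1, 0, 1, 0, 0, 0, 0, 1), (0, 0, 1, 0, 1, 0, 0, 0))

Compute c_i = Σ_j M_{ij} v_j with v = (10, 0, -5, -3, -1, -2, 0, 4):
  c_1 = 0*10 + -1*0 + 0*-5 + 0*-3 + 3*-1 + 2*-2 + 0*0 + 2*4 = 1
  c_2 = 1*10 + -2*0 + 2*-5 + 0*-3 + 4*-1 + 2*-2 + 0*0 + 2*4 = 0
  c_3 = 8*10 + -8*0 + 16*-5 + -1*-3 + 40*-1 + 24*-2 + -4*0 + 22*4 = 3
  c_4 = 0*10 + -1*0 + 0*-5 + 0*-3 + 0*-1 + 0*-2 + 0*0 + 0*4 = 0
  c_5 = -2*10 + -2*0 + -5*-5 + 1*-3 + -6*-1 + -3*-2 + 2*0 + -3*4 = 2
  c_6 = 4*10 + -2*0 + 8*-5 + 0*-3 + 18*-1 + 11*-2 + -2*0 + 10*4 = 0
  c_7 = -2*10 + 6*0 + -4*-5 + 0*-3 + -10*-1 + -5*-2 + 0*0 + -5*4 = 0
  c_8 = 2*10 + -1*0 + 4*-5 + 0*-3 + 9*-1 + 5*-2 + -1*0 + 5*4 = 1
Expand coordinatewise in base 2:
  c_1 = 1 = 1·2^0
  c_2 = 0
  c_3 = 3 = 1·2^0 + 1·2^1
  c_4 = 0
  c_5 = 2 = 0·2^0 + 1·2^1
  c_6 = 0
  c_7 = 0
  c_8 = 1 = 1·2^0
p-restricted factor λ_0 = (1, 0, 1, 0, 0, 0, 0, 1)
p-restricted factor λ_1 = (0, 0, 1, 0, 1, 0, 0, 0)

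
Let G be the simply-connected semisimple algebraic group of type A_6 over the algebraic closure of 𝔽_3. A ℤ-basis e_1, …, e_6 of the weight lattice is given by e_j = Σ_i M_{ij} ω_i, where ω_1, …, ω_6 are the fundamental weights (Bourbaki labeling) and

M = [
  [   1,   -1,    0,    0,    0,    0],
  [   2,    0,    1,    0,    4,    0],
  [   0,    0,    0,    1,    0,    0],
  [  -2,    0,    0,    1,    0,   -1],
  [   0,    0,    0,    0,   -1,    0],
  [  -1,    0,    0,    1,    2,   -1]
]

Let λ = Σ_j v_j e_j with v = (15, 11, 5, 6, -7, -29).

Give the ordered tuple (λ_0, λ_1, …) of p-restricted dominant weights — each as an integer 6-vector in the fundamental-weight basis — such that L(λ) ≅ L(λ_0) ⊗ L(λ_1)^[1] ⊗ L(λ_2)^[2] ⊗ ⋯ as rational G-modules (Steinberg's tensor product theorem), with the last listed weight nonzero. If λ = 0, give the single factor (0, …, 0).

In the fundamental-weight basis, λ has coordinates c = M·v (v = (15, 11, 5, 6, -7, -29)):
  c_1 = (1)·(15) + (-1)·(11) + (0)·(5) + (0)·(6) + (0)·(-7) + (0)·(-29) = 4
  c_2 = (2)·(15) + (0)·(11) + (1)·(5) + (0)·(6) + (4)·(-7) + (0)·(-29) = 7
  c_3 = (0)·(15) + (0)·(11) + (0)·(5) + (1)·(6) + (0)·(-7) + (0)·(-29) = 6
  c_4 = (-2)·(15) + (0)·(11) + (0)·(5) + (1)·(6) + (0)·(-7) + (-1)·(-29) = 5
  c_5 = (0)·(15) + (0)·(11) + (0)·(5) + (0)·(6) + (-1)·(-7) + (0)·(-29) = 7
  c_6 = (-1)·(15) + (0)·(11) + (0)·(5) + (1)·(6) + (2)·(-7) + (-1)·(-29) = 6
p = 3; digits c_i = Σ_j d_{ij}·3^j, 0 ≤ d_{ij} < 3:
  c_1 = 4 = 1·3^0 + 1·3^1
  c_2 = 7 = 1·3^0 + 2·3^1
  c_3 = 6 = 0·3^0 + 2·3^1
  c_4 = 5 = 2·3^0 + 1·3^1
  c_5 = 7 = 1·3^0 + 2·3^1
  c_6 = 6 = 0·3^0 + 2·3^1
λ_0 = (1, 1, 0, 2, 1, 0)
λ_1 = (1, 2, 2, 1, 2, 2)

((1, 1, 0, 2, 1, 0), (1, 2, 2, 1, 2, 2))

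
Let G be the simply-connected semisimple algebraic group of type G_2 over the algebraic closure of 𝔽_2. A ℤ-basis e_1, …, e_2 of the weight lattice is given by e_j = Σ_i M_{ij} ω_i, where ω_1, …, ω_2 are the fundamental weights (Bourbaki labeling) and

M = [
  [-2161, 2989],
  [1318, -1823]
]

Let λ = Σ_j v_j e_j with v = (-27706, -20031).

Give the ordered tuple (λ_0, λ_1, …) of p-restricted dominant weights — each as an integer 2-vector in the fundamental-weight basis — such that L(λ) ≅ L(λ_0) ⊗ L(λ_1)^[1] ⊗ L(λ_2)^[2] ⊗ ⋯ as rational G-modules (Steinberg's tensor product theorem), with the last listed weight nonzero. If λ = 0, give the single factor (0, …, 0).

((1, 1), (1, 0), (1, 1))

In the fundamental-weight basis, λ has coordinates c = M·v (v = (-27706, -20031)):
  c_1 = (-2161)·(-27706) + (2989)·(-20031) = 7
  c_2 = (1318)·(-27706) + (-1823)·(-20031) = 5
Writing each c_i in base p = 2:
  c_1 = 7 = 1·2^0 + 1·2^1 + 1·2^2
  c_2 = 5 = 1·2^0 + 0·2^1 + 1·2^2
p-restricted factor λ_0 = (1, 1)
p-restricted factor λ_1 = (1, 0)
p-restricted factor λ_2 = (1, 1)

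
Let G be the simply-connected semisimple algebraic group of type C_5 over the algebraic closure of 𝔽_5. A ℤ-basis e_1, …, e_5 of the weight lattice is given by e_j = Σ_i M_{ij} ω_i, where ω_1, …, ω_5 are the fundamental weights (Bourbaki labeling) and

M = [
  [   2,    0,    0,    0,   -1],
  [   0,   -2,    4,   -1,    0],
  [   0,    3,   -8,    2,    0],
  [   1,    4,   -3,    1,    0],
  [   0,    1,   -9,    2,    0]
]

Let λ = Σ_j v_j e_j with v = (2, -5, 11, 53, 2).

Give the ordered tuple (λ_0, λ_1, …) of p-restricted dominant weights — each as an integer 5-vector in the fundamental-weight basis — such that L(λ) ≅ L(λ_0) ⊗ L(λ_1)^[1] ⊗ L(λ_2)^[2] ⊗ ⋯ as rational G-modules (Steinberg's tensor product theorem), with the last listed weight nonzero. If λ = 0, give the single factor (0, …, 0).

((2, 1, 3, 2, 2),)

In the fundamental-weight basis, λ has coordinates c = M·v (v = (2, -5, 11, 53, 2)):
  c_1 = (2)·(2) + (0)·(-5) + (0)·(11) + (0)·(53) + (-1)·(2) = 2
  c_2 = (0)·(2) + (-2)·(-5) + (4)·(11) + (-1)·(53) + (0)·(2) = 1
  c_3 = (0)·(2) + (3)·(-5) + (-8)·(11) + (2)·(53) + (0)·(2) = 3
  c_4 = (1)·(2) + (4)·(-5) + (-3)·(11) + (1)·(53) + (0)·(2) = 2
  c_5 = (0)·(2) + (1)·(-5) + (-9)·(11) + (2)·(53) + (0)·(2) = 2
Expand coordinatewise in base 5:
  c_1 = 2 = 2·5^0
  c_2 = 1 = 1·5^0
  c_3 = 3 = 3·5^0
  c_4 = 2 = 2·5^0
  c_5 = 2 = 2·5^0
Factor λ_0 = (2, 1, 3, 2, 2)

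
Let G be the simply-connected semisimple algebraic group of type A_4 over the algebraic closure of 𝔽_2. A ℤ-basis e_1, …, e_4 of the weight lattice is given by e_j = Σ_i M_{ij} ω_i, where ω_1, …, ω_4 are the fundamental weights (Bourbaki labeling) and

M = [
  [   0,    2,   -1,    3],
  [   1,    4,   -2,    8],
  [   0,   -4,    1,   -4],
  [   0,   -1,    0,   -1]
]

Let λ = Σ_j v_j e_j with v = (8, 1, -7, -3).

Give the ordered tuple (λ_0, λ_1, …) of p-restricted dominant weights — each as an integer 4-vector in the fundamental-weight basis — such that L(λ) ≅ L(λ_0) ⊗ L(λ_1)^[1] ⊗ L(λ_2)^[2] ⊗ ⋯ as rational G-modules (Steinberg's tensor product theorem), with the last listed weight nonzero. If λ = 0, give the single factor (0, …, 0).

((0, 0, 1, 0), (0, 1, 0, 1))

Converting to the ω-basis (c_i = row i of M dotted with v = (8, 1, -7, -3)):
  c_1 = 0·8 + 2·1 + (-1)·(-7) + (3)·(-3) = 0
  c_2 = 1·8 + 4·1 + (-2)·(-7) + (8)·(-3) = 2
  c_3 = 0·8 + (-4)·(1) + (1)·(-7) + (-4)·(-3) = 1
  c_4 = 0·8 + (-1)·(1) + (0)·(-7) + (-1)·(-3) = 2
Base-2 expansion of each c_i:
  c_1 = 0
  c_2 = 2 = 0·2^0 + 1·2^1
  c_3 = 1 = 1·2^0
  c_4 = 2 = 0·2^0 + 1·2^1
λ_0 = (0, 0, 1, 0)
λ_1 = (0, 1, 0, 1)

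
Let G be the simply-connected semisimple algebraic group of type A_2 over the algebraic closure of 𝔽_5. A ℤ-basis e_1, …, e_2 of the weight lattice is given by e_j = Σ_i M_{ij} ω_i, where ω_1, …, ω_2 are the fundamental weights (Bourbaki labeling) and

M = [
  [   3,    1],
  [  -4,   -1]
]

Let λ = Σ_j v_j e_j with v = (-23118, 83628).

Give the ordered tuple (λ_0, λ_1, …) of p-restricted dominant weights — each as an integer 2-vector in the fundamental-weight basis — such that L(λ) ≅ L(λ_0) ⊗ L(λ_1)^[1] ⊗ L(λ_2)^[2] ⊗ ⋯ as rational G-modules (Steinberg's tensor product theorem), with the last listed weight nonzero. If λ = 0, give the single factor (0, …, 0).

In the fundamental-weight basis, λ has coordinates c = M·v (v = (-23118, 83628)):
  c_1 = (3)·(-23118) + (1)·(83628) = 14274
  c_2 = (-4)·(-23118) + (-1)·(83628) = 8844
Writing each c_i in base p = 5:
  c_1 = 14274 = 4·5^0 + 4·5^1 + 0·5^2 + 4·5^3 + 2·5^4 + 4·5^5
  c_2 = 8844 = 4·5^0 + 3·5^1 + 3·5^2 + 0·5^3 + 4·5^4 + 2·5^5
λ_0 = (4, 4)
λ_1 = (4, 3)
λ_2 = (0, 3)
λ_3 = (4, 0)
λ_4 = (2, 4)
λ_5 = (4, 2)

((4, 4), (4, 3), (0, 3), (4, 0), (2, 4), (4, 2))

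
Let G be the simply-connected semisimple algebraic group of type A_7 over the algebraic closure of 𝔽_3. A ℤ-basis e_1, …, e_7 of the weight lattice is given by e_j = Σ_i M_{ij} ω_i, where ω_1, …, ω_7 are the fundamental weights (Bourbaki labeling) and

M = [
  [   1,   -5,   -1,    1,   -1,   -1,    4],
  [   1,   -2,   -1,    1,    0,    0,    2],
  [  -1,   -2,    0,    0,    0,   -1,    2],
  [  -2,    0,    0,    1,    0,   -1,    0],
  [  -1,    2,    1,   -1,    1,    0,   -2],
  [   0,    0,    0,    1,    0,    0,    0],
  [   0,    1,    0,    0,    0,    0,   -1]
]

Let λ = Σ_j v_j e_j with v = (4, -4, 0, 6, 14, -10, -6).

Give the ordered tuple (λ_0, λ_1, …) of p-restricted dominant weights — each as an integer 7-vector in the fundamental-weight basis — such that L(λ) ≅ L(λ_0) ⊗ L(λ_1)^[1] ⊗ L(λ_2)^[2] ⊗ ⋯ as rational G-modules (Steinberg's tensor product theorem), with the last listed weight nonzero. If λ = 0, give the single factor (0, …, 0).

Converting to the ω-basis (c_i = row i of M dotted with v = (4, -4, 0, 6, 14, -10, -6)):
  c_1 = 1·4 + (-5)·(-4) + (-1)·(0) + 1·6 + (-1)·(14) + (-1)·(-10) + (4)·(-6) = 2
  c_2 = 1·4 + (-2)·(-4) + (-1)·(0) + 1·6 + 0·14 + (0)·(-10) + (2)·(-6) = 6
  c_3 = (-1)·(4) + (-2)·(-4) + 0·0 + 0·6 + 0·14 + (-1)·(-10) + (2)·(-6) = 2
  c_4 = (-2)·(4) + (0)·(-4) + 0·0 + 1·6 + 0·14 + (-1)·(-10) + (0)·(-6) = 8
  c_5 = (-1)·(4) + (2)·(-4) + 1·0 + (-1)·(6) + 1·14 + (0)·(-10) + (-2)·(-6) = 8
  c_6 = 0·4 + (0)·(-4) + 0·0 + 1·6 + 0·14 + (0)·(-10) + (0)·(-6) = 6
  c_7 = 0·4 + (1)·(-4) + 0·0 + 0·6 + 0·14 + (0)·(-10) + (-1)·(-6) = 2
Expand coordinatewise in base 3:
  c_1 = 2 = 2·3^0
  c_2 = 6 = 0·3^0 + 2·3^1
  c_3 = 2 = 2·3^0
  c_4 = 8 = 2·3^0 + 2·3^1
  c_5 = 8 = 2·3^0 + 2·3^1
  c_6 = 6 = 0·3^0 + 2·3^1
  c_7 = 2 = 2·3^0
p-restricted factor λ_0 = (2, 0, 2, 2, 2, 0, 2)
p-restricted factor λ_1 = (0, 2, 0, 2, 2, 2, 0)

((2, 0, 2, 2, 2, 0, 2), (0, 2, 0, 2, 2, 2, 0))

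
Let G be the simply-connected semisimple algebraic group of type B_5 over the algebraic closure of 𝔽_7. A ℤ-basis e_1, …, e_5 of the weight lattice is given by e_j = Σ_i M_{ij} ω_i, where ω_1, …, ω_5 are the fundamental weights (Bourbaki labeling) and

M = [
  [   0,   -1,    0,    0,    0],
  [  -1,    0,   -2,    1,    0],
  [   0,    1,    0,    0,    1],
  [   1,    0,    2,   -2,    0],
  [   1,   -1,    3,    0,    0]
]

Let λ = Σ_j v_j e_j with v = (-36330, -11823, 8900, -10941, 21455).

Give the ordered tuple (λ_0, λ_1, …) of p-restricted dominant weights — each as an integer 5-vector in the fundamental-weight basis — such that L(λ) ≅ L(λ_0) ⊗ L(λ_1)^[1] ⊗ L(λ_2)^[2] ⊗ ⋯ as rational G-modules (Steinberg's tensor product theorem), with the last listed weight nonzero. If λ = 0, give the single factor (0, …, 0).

ω-coordinates c = M·v, v = (-36330, -11823, 8900, -10941, 21455):
  c_1 = 0*-36330 + -1*-11823 + 0*8900 + 0*-10941 + 0*21455 = 11823
  c_2 = -1*-36330 + 0*-11823 + -2*8900 + 1*-10941 + 0*21455 = 7589
  c_3 = 0*-36330 + 1*-11823 + 0*8900 + 0*-10941 + 1*21455 = 9632
  c_4 = 1*-36330 + 0*-11823 + 2*8900 + -2*-10941 + 0*21455 = 3352
  c_5 = 1*-36330 + -1*-11823 + 3*8900 + 0*-10941 + 0*21455 = 2193
Writing each c_i in base p = 7:
  c_1 = 11823 = 0·7^0 + 2·7^1 + 3·7^2 + 6·7^3 + 4·7^4
  c_2 = 7589 = 1·7^0 + 6·7^1 + 0·7^2 + 1·7^3 + 3·7^4
  c_3 = 9632 = 0·7^0 + 4·7^1 + 0·7^2 + 0·7^3 + 4·7^4
  c_4 = 3352 = 6·7^0 + 2·7^1 + 5·7^2 + 2·7^3 + 1·7^4
  c_5 = 2193 = 2·7^0 + 5·7^1 + 2·7^2 + 6·7^3
Factor λ_0 = (0, 1, 0, 6, 2)
Factor λ_1 = (2, 6, 4, 2, 5)
Factor λ_2 = (3, 0, 0, 5, 2)
Factor λ_3 = (6, 1, 0, 2, 6)
Factor λ_4 = (4, 3, 4, 1, 0)

((0, 1, 0, 6, 2), (2, 6, 4, 2, 5), (3, 0, 0, 5, 2), (6, 1, 0, 2, 6), (4, 3, 4, 1, 0))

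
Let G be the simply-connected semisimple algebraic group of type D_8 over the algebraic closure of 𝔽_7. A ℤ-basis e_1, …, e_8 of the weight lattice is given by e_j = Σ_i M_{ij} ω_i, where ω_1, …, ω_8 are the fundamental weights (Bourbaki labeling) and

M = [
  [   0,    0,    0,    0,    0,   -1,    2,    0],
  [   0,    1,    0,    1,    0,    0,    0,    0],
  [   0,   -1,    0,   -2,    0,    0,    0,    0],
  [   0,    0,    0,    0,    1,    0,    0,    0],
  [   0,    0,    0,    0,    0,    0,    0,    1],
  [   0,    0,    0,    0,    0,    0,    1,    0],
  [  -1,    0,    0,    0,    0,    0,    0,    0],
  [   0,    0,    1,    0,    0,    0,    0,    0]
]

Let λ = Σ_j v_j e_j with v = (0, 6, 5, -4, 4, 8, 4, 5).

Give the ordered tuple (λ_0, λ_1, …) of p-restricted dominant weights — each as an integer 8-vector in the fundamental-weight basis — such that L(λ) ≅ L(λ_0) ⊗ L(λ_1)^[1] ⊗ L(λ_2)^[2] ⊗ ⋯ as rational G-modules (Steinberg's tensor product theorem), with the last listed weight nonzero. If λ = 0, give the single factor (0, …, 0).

Change of basis e → ω: c = M·v where v = (0, 6, 5, -4, 4, 8, 4, 5):
  c_1 = 0·0 + 0·6 + 0·5 + (0)·(-4) + 0·4 + (-1)·(8) + 2·4 + 0·5 = 0
  c_2 = 0·0 + 1·6 + 0·5 + (1)·(-4) + 0·4 + 0·8 + 0·4 + 0·5 = 2
  c_3 = 0·0 + (-1)·(6) + 0·5 + (-2)·(-4) + 0·4 + 0·8 + 0·4 + 0·5 = 2
  c_4 = 0·0 + 0·6 + 0·5 + (0)·(-4) + 1·4 + 0·8 + 0·4 + 0·5 = 4
  c_5 = 0·0 + 0·6 + 0·5 + (0)·(-4) + 0·4 + 0·8 + 0·4 + 1·5 = 5
  c_6 = 0·0 + 0·6 + 0·5 + (0)·(-4) + 0·4 + 0·8 + 1·4 + 0·5 = 4
  c_7 = (-1)·(0) + 0·6 + 0·5 + (0)·(-4) + 0·4 + 0·8 + 0·4 + 0·5 = 0
  c_8 = 0·0 + 0·6 + 1·5 + (0)·(-4) + 0·4 + 0·8 + 0·4 + 0·5 = 5
Writing each c_i in base p = 7:
  c_1 = 0
  c_2 = 2 = 2·7^0
  c_3 = 2 = 2·7^0
  c_4 = 4 = 4·7^0
  c_5 = 5 = 5·7^0
  c_6 = 4 = 4·7^0
  c_7 = 0
  c_8 = 5 = 5·7^0
p-restricted factor λ_0 = (0, 2, 2, 4, 5, 4, 0, 5)

((0, 2, 2, 4, 5, 4, 0, 5),)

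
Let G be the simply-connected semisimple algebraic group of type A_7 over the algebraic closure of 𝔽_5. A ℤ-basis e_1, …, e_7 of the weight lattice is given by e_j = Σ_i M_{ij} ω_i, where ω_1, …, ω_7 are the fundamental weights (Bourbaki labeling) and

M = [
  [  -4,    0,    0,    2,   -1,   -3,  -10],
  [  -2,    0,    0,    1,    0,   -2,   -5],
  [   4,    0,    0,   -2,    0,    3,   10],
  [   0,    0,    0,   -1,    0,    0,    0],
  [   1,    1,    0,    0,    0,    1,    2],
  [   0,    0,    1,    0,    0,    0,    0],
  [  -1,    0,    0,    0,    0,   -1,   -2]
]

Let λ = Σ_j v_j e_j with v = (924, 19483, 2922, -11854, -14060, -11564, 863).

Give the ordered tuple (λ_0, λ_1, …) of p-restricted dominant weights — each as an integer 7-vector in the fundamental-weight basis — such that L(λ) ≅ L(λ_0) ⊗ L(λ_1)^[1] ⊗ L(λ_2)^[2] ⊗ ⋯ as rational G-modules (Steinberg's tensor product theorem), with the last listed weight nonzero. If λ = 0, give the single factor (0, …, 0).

Change of basis e → ω: c = M·v where v = (924, 19483, 2922, -11854, -14060, -11564, 863):
  c_1 = (-4)·(924) + 0·19483 + 0·2922 + (2)·(-11854) + (-1)·(-14060) + (-3)·(-11564) + (-10)·(863) = 12718
  c_2 = (-2)·(924) + 0·19483 + 0·2922 + (1)·(-11854) + (0)·(-14060) + (-2)·(-11564) + (-5)·(863) = 5111
  c_3 = 4·924 + 0·19483 + 0·2922 + (-2)·(-11854) + (0)·(-14060) + (3)·(-11564) + 10·863 = 1342
  c_4 = 0·924 + 0·19483 + 0·2922 + (-1)·(-11854) + (0)·(-14060) + (0)·(-11564) + 0·863 = 11854
  c_5 = 1·924 + 1·19483 + 0·2922 + (0)·(-11854) + (0)·(-14060) + (1)·(-11564) + 2·863 = 10569
  c_6 = 0·924 + 0·19483 + 1·2922 + (0)·(-11854) + (0)·(-14060) + (0)·(-11564) + 0·863 = 2922
  c_7 = (-1)·(924) + 0·19483 + 0·2922 + (0)·(-11854) + (0)·(-14060) + (-1)·(-11564) + (-2)·(863) = 8914
Writing each c_i in base p = 5:
  c_1 = 12718 = 3·5^0 + 3·5^1 + 3·5^2 + 1·5^3 + 0·5^4 + 4·5^5
  c_2 = 5111 = 1·5^0 + 2·5^1 + 4·5^2 + 0·5^3 + 3·5^4 + 1·5^5
  c_3 = 1342 = 2·5^0 + 3·5^1 + 3·5^2 + 0·5^3 + 2·5^4
  c_4 = 11854 = 4·5^0 + 0·5^1 + 4·5^2 + 4·5^3 + 3·5^4 + 3·5^5
  c_5 = 10569 = 4·5^0 + 3·5^1 + 2·5^2 + 4·5^3 + 1·5^4 + 3·5^5
  c_6 = 2922 = 2·5^0 + 4·5^1 + 1·5^2 + 3·5^3 + 4·5^4
  c_7 = 8914 = 4·5^0 + 2·5^1 + 1·5^2 + 1·5^3 + 4·5^4 + 2·5^5
p-restricted factor λ_0 = (3, 1, 2, 4, 4, 2, 4)
p-restricted factor λ_1 = (3, 2, 3, 0, 3, 4, 2)
p-restricted factor λ_2 = (3, 4, 3, 4, 2, 1, 1)
p-restricted factor λ_3 = (1, 0, 0, 4, 4, 3, 1)
p-restricted factor λ_4 = (0, 3, 2, 3, 1, 4, 4)
p-restricted factor λ_5 = (4, 1, 0, 3, 3, 0, 2)

((3, 1, 2, 4, 4, 2, 4), (3, 2, 3, 0, 3, 4, 2), (3, 4, 3, 4, 2, 1, 1), (1, 0, 0, 4, 4, 3, 1), (0, 3, 2, 3, 1, 4, 4), (4, 1, 0, 3, 3, 0, 2))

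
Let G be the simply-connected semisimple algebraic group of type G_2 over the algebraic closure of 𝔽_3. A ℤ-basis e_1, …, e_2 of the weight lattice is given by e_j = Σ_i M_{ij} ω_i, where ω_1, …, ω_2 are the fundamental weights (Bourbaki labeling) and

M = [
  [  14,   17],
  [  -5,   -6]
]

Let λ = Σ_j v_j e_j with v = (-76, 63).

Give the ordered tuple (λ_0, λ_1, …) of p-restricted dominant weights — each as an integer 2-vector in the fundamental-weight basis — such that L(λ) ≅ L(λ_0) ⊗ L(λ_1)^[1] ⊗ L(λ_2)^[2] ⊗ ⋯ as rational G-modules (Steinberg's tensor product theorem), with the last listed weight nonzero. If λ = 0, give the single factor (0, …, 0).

In the fundamental-weight basis, λ has coordinates c = M·v (v = (-76, 63)):
  c_1 = (14)·(-76) + 17·63 = 7
  c_2 = (-5)·(-76) + (-6)·(63) = 2
p = 3; digits c_i = Σ_j d_{ij}·3^j, 0 ≤ d_{ij} < 3:
  c_1 = 7 = 1·3^0 + 2·3^1
  c_2 = 2 = 2·3^0
λ_0 = (1, 2)
λ_1 = (2, 0)

((1, 2), (2, 0))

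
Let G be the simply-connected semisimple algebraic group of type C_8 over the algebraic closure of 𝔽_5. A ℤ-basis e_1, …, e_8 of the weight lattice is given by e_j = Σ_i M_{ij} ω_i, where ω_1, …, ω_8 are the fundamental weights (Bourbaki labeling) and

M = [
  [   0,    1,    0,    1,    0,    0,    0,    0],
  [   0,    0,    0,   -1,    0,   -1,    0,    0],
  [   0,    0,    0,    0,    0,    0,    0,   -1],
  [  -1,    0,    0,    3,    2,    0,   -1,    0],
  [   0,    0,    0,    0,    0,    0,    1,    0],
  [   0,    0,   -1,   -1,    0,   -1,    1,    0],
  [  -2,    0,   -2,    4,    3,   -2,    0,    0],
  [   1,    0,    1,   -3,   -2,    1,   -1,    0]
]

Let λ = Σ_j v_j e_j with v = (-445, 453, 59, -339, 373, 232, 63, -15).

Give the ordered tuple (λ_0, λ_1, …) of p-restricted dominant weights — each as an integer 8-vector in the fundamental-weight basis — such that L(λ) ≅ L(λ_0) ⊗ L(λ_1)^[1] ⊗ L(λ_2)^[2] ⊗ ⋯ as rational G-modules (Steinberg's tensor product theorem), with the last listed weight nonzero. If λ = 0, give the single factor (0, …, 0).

Change of basis e → ω: c = M·v where v = (-445, 453, 59, -339, 373, 232, 63, -15):
  c_1 = (0)·(-445) + (1)·(453) + (0)·(59) + (1)·(-339) + (0)·(373) + (0)·(232) + (0)·(63) + (0)·(-15) = 114
  c_2 = (0)·(-445) + (0)·(453) + (0)·(59) + (-1)·(-339) + (0)·(373) + (-1)·(232) + (0)·(63) + (0)·(-15) = 107
  c_3 = (0)·(-445) + (0)·(453) + (0)·(59) + (0)·(-339) + (0)·(373) + (0)·(232) + (0)·(63) + (-1)·(-15) = 15
  c_4 = (-1)·(-445) + (0)·(453) + (0)·(59) + (3)·(-339) + (2)·(373) + (0)·(232) + (-1)·(63) + (0)·(-15) = 111
  c_5 = (0)·(-445) + (0)·(453) + (0)·(59) + (0)·(-339) + (0)·(373) + (0)·(232) + (1)·(63) + (0)·(-15) = 63
  c_6 = (0)·(-445) + (0)·(453) + (-1)·(59) + (-1)·(-339) + (0)·(373) + (-1)·(232) + (1)·(63) + (0)·(-15) = 111
  c_7 = (-2)·(-445) + (0)·(453) + (-2)·(59) + (4)·(-339) + (3)·(373) + (-2)·(232) + (0)·(63) + (0)·(-15) = 71
  c_8 = (1)·(-445) + (0)·(453) + (1)·(59) + (-3)·(-339) + (-2)·(373) + (1)·(232) + (-1)·(63) + (0)·(-15) = 54
Expand coordinatewise in base 5:
  c_1 = 114 = 4·5^0 + 2·5^1 + 4·5^2
  c_2 = 107 = 2·5^0 + 1·5^1 + 4·5^2
  c_3 = 15 = 0·5^0 + 3·5^1
  c_4 = 111 = 1·5^0 + 2·5^1 + 4·5^2
  c_5 = 63 = 3·5^0 + 2·5^1 + 2·5^2
  c_6 = 111 = 1·5^0 + 2·5^1 + 4·5^2
  c_7 = 71 = 1·5^0 + 4·5^1 + 2·5^2
  c_8 = 54 = 4·5^0 + 0·5^1 + 2·5^2
p-restricted factor λ_0 = (4, 2, 0, 1, 3, 1, 1, 4)
p-restricted factor λ_1 = (2, 1, 3, 2, 2, 2, 4, 0)
p-restricted factor λ_2 = (4, 4, 0, 4, 2, 4, 2, 2)

((4, 2, 0, 1, 3, 1, 1, 4), (2, 1, 3, 2, 2, 2, 4, 0), (4, 4, 0, 4, 2, 4, 2, 2))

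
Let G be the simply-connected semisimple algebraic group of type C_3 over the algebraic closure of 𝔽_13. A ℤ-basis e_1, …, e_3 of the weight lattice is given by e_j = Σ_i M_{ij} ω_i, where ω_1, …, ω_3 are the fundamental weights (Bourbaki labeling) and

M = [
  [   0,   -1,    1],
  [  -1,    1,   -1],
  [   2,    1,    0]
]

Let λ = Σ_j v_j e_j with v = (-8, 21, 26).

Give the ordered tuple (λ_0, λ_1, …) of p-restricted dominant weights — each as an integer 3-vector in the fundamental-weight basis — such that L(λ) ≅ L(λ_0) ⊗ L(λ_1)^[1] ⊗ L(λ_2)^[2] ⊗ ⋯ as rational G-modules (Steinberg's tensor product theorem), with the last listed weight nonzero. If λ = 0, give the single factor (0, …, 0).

Change of basis e → ω: c = M·v where v = (-8, 21, 26):
  c_1 = (0)·(-8) + (-1)·(21) + (1)·(26) = 5
  c_2 = (-1)·(-8) + (1)·(21) + (-1)·(26) = 3
  c_3 = (2)·(-8) + (1)·(21) + (0)·(26) = 5
Writing each c_i in base p = 13:
  c_1 = 5 = 5·13^0
  c_2 = 3 = 3·13^0
  c_3 = 5 = 5·13^0
λ_0 = (5, 3, 5)

((5, 3, 5),)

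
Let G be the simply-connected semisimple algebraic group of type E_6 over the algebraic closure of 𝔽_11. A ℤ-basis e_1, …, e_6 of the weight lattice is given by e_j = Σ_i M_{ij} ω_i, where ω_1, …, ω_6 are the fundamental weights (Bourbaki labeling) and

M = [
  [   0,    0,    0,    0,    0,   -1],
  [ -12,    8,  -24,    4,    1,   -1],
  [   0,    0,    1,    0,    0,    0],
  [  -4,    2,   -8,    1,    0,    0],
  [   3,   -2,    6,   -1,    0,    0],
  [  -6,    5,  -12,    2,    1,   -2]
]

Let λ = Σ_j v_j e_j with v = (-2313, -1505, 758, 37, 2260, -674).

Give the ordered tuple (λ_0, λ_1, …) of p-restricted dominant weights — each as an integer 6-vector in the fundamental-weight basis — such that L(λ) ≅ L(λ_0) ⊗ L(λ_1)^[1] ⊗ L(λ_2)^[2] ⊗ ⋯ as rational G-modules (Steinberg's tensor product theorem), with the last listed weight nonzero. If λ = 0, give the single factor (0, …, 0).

Compute c_i = Σ_j M_{ij} v_j with v = (-2313, -1505, 758, 37, 2260, -674):
  c_1 = (0)·(-2313) + (0)·(-1505) + (0)·(758) + (0)·(37) + (0)·(2260) + (-1)·(-674) = 674
  c_2 = (-12)·(-2313) + (8)·(-1505) + (-24)·(758) + (4)·(37) + (1)·(2260) + (-1)·(-674) = 606
  c_3 = (0)·(-2313) + (0)·(-1505) + (1)·(758) + (0)·(37) + (0)·(2260) + (0)·(-674) = 758
  c_4 = (-4)·(-2313) + (2)·(-1505) + (-8)·(758) + (1)·(37) + (0)·(2260) + (0)·(-674) = 215
  c_5 = (3)·(-2313) + (-2)·(-1505) + (6)·(758) + (-1)·(37) + (0)·(2260) + (0)·(-674) = 582
  c_6 = (-6)·(-2313) + (5)·(-1505) + (-12)·(758) + (2)·(37) + (1)·(2260) + (-2)·(-674) = 939
Writing each c_i in base p = 11:
  c_1 = 674 = 3·11^0 + 6·11^1 + 5·11^2
  c_2 = 606 = 1·11^0 + 0·11^1 + 5·11^2
  c_3 = 758 = 10·11^0 + 2·11^1 + 6·11^2
  c_4 = 215 = 6·11^0 + 8·11^1 + 1·11^2
  c_5 = 582 = 10·11^0 + 8·11^1 + 4·11^2
  c_6 = 939 = 4·11^0 + 8·11^1 + 7·11^2
p-restricted factor λ_0 = (3, 1, 10, 6, 10, 4)
p-restricted factor λ_1 = (6, 0, 2, 8, 8, 8)
p-restricted factor λ_2 = (5, 5, 6, 1, 4, 7)

((3, 1, 10, 6, 10, 4), (6, 0, 2, 8, 8, 8), (5, 5, 6, 1, 4, 7))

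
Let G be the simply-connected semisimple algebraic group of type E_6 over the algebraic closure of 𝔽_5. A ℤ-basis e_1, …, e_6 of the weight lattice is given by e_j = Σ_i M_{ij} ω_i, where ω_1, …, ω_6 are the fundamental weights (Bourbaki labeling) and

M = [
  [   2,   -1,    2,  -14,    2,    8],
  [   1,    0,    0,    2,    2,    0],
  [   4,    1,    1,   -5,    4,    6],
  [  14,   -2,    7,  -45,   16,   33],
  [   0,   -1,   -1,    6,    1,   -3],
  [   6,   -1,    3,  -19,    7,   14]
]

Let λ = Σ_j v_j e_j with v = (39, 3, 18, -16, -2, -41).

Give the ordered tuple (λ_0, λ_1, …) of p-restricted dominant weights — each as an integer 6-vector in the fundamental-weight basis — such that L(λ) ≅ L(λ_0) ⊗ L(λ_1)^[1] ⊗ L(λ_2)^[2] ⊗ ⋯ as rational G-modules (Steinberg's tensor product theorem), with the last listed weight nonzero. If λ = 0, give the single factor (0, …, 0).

((3, 3, 3, 1, 4, 1),)

Converting to the ω-basis (c_i = row i of M dotted with v = (39, 3, 18, -16, -2, -41)):
  c_1 = 2·39 + (-1)·(3) + 2·18 + (-14)·(-16) + (2)·(-2) + (8)·(-41) = 3
  c_2 = 1·39 + 0·3 + 0·18 + (2)·(-16) + (2)·(-2) + (0)·(-41) = 3
  c_3 = 4·39 + 1·3 + 1·18 + (-5)·(-16) + (4)·(-2) + (6)·(-41) = 3
  c_4 = 14·39 + (-2)·(3) + 7·18 + (-45)·(-16) + (16)·(-2) + (33)·(-41) = 1
  c_5 = 0·39 + (-1)·(3) + (-1)·(18) + (6)·(-16) + (1)·(-2) + (-3)·(-41) = 4
  c_6 = 6·39 + (-1)·(3) + 3·18 + (-19)·(-16) + (7)·(-2) + (14)·(-41) = 1
p = 5; digits c_i = Σ_j d_{ij}·5^j, 0 ≤ d_{ij} < 5:
  c_1 = 3 = 3·5^0
  c_2 = 3 = 3·5^0
  c_3 = 3 = 3·5^0
  c_4 = 1 = 1·5^0
  c_5 = 4 = 4·5^0
  c_6 = 1 = 1·5^0
Factor λ_0 = (3, 3, 3, 1, 4, 1)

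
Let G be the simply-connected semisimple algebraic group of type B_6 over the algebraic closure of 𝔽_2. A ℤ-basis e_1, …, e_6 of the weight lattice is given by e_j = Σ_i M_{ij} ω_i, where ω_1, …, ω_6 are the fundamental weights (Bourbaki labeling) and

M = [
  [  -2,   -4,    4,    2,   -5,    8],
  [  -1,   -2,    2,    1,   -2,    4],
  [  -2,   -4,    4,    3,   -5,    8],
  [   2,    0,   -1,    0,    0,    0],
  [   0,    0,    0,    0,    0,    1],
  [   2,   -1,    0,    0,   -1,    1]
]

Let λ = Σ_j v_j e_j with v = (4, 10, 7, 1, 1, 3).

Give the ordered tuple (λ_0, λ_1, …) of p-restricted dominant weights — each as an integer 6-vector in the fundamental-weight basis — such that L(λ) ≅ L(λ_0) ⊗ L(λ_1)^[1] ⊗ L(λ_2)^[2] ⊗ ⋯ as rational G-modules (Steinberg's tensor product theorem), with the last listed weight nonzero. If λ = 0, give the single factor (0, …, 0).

((1, 1, 0, 1, 1, 0), (0, 0, 1, 0, 1, 0))

Compute c_i = Σ_j M_{ij} v_j with v = (4, 10, 7, 1, 1, 3):
  c_1 = (-2)·(4) + (-4)·(10) + 4·7 + 2·1 + (-5)·(1) + 8·3 = 1
  c_2 = (-1)·(4) + (-2)·(10) + 2·7 + 1·1 + (-2)·(1) + 4·3 = 1
  c_3 = (-2)·(4) + (-4)·(10) + 4·7 + 3·1 + (-5)·(1) + 8·3 = 2
  c_4 = 2·4 + 0·10 + (-1)·(7) + 0·1 + 0·1 + 0·3 = 1
  c_5 = 0·4 + 0·10 + 0·7 + 0·1 + 0·1 + 1·3 = 3
  c_6 = 2·4 + (-1)·(10) + 0·7 + 0·1 + (-1)·(1) + 1·3 = 0
Writing each c_i in base p = 2:
  c_1 = 1 = 1·2^0
  c_2 = 1 = 1·2^0
  c_3 = 2 = 0·2^0 + 1·2^1
  c_4 = 1 = 1·2^0
  c_5 = 3 = 1·2^0 + 1·2^1
  c_6 = 0
Factor λ_0 = (1, 1, 0, 1, 1, 0)
Factor λ_1 = (0, 0, 1, 0, 1, 0)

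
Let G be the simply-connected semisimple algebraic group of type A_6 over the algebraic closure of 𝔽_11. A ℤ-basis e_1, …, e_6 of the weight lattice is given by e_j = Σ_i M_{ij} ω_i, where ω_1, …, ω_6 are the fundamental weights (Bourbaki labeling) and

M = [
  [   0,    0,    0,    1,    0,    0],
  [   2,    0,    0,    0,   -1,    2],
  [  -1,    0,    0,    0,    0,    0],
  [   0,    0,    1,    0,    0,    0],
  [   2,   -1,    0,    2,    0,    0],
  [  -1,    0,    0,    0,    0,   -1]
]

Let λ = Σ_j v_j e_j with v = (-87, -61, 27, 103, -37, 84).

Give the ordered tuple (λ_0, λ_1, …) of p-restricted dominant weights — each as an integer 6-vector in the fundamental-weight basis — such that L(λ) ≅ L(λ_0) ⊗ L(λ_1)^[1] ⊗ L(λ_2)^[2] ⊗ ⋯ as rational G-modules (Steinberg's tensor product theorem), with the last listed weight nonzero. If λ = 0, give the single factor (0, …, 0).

((4, 9, 10, 5, 5, 3), (9, 2, 7, 2, 8, 0))

Converting to the ω-basis (c_i = row i of M dotted with v = (-87, -61, 27, 103, -37, 84)):
  c_1 = (0)·(-87) + (0)·(-61) + 0·27 + 1·103 + (0)·(-37) + 0·84 = 103
  c_2 = (2)·(-87) + (0)·(-61) + 0·27 + 0·103 + (-1)·(-37) + 2·84 = 31
  c_3 = (-1)·(-87) + (0)·(-61) + 0·27 + 0·103 + (0)·(-37) + 0·84 = 87
  c_4 = (0)·(-87) + (0)·(-61) + 1·27 + 0·103 + (0)·(-37) + 0·84 = 27
  c_5 = (2)·(-87) + (-1)·(-61) + 0·27 + 2·103 + (0)·(-37) + 0·84 = 93
  c_6 = (-1)·(-87) + (0)·(-61) + 0·27 + 0·103 + (0)·(-37) + (-1)·(84) = 3
Writing each c_i in base p = 11:
  c_1 = 103 = 4·11^0 + 9·11^1
  c_2 = 31 = 9·11^0 + 2·11^1
  c_3 = 87 = 10·11^0 + 7·11^1
  c_4 = 27 = 5·11^0 + 2·11^1
  c_5 = 93 = 5·11^0 + 8·11^1
  c_6 = 3 = 3·11^0
Factor λ_0 = (4, 9, 10, 5, 5, 3)
Factor λ_1 = (9, 2, 7, 2, 8, 0)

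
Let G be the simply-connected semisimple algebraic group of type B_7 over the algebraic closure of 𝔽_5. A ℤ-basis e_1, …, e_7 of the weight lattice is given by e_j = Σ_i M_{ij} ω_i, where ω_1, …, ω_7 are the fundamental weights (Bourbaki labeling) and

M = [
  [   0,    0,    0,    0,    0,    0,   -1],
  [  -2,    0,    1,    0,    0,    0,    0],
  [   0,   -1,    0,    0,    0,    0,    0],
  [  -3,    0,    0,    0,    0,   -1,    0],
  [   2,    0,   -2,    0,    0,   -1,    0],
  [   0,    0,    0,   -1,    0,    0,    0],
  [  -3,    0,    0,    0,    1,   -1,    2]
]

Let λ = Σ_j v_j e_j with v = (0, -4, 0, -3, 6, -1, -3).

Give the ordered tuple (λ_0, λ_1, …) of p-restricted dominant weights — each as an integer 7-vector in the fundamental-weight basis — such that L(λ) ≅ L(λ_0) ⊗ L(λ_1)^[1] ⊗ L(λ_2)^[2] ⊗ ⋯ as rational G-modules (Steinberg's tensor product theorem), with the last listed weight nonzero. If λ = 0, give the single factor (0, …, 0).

((3, 0, 4, 1, 1, 3, 1),)

ω-coordinates c = M·v, v = (0, -4, 0, -3, 6, -1, -3):
  c_1 = 0*0 + 0*-4 + 0*0 + 0*-3 + 0*6 + 0*-1 + -1*-3 = 3
  c_2 = -2*0 + 0*-4 + 1*0 + 0*-3 + 0*6 + 0*-1 + 0*-3 = 0
  c_3 = 0*0 + -1*-4 + 0*0 + 0*-3 + 0*6 + 0*-1 + 0*-3 = 4
  c_4 = -3*0 + 0*-4 + 0*0 + 0*-3 + 0*6 + -1*-1 + 0*-3 = 1
  c_5 = 2*0 + 0*-4 + -2*0 + 0*-3 + 0*6 + -1*-1 + 0*-3 = 1
  c_6 = 0*0 + 0*-4 + 0*0 + -1*-3 + 0*6 + 0*-1 + 0*-3 = 3
  c_7 = -3*0 + 0*-4 + 0*0 + 0*-3 + 1*6 + -1*-1 + 2*-3 = 1
Writing each c_i in base p = 5:
  c_1 = 3 = 3·5^0
  c_2 = 0
  c_3 = 4 = 4·5^0
  c_4 = 1 = 1·5^0
  c_5 = 1 = 1·5^0
  c_6 = 3 = 3·5^0
  c_7 = 1 = 1·5^0
p-restricted factor λ_0 = (3, 0, 4, 1, 1, 3, 1)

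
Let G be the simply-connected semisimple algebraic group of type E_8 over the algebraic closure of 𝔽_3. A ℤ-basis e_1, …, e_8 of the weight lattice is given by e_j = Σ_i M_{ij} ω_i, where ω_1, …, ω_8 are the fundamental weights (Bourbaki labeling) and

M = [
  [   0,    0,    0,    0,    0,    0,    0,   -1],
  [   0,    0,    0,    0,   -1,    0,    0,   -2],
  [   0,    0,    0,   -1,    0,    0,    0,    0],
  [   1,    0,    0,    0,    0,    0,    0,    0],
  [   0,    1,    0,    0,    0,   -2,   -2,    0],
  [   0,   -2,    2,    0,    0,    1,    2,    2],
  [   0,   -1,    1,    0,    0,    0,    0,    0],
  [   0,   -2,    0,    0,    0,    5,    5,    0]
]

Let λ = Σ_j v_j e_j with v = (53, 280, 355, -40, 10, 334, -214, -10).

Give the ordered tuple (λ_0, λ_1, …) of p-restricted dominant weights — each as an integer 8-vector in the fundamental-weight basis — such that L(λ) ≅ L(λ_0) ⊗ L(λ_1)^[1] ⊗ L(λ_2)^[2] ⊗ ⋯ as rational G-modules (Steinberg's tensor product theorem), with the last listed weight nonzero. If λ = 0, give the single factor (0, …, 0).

((1, 1, 1, 2, 1, 0, 0, 1), (0, 0, 1, 2, 1, 0, 1, 1), (1, 1, 1, 2, 1, 1, 2, 1), (0, 0, 1, 1, 1, 1, 2, 1))

In the fundamental-weight basis, λ has coordinates c = M·v (v = (53, 280, 355, -40, 10, 334, -214, -10)):
  c_1 = (0)·(53) + (0)·(280) + (0)·(355) + (0)·(-40) + (0)·(10) + (0)·(334) + (0)·(-214) + (-1)·(-10) = 10
  c_2 = (0)·(53) + (0)·(280) + (0)·(355) + (0)·(-40) + (-1)·(10) + (0)·(334) + (0)·(-214) + (-2)·(-10) = 10
  c_3 = (0)·(53) + (0)·(280) + (0)·(355) + (-1)·(-40) + (0)·(10) + (0)·(334) + (0)·(-214) + (0)·(-10) = 40
  c_4 = (1)·(53) + (0)·(280) + (0)·(355) + (0)·(-40) + (0)·(10) + (0)·(334) + (0)·(-214) + (0)·(-10) = 53
  c_5 = (0)·(53) + (1)·(280) + (0)·(355) + (0)·(-40) + (0)·(10) + (-2)·(334) + (-2)·(-214) + (0)·(-10) = 40
  c_6 = (0)·(53) + (-2)·(280) + (2)·(355) + (0)·(-40) + (0)·(10) + (1)·(334) + (2)·(-214) + (2)·(-10) = 36
  c_7 = (0)·(53) + (-1)·(280) + (1)·(355) + (0)·(-40) + (0)·(10) + (0)·(334) + (0)·(-214) + (0)·(-10) = 75
  c_8 = (0)·(53) + (-2)·(280) + (0)·(355) + (0)·(-40) + (0)·(10) + (5)·(334) + (5)·(-214) + (0)·(-10) = 40
Expand coordinatewise in base 3:
  c_1 = 10 = 1·3^0 + 0·3^1 + 1·3^2
  c_2 = 10 = 1·3^0 + 0·3^1 + 1·3^2
  c_3 = 40 = 1·3^0 + 1·3^1 + 1·3^2 + 1·3^3
  c_4 = 53 = 2·3^0 + 2·3^1 + 2·3^2 + 1·3^3
  c_5 = 40 = 1·3^0 + 1·3^1 + 1·3^2 + 1·3^3
  c_6 = 36 = 0·3^0 + 0·3^1 + 1·3^2 + 1·3^3
  c_7 = 75 = 0·3^0 + 1·3^1 + 2·3^2 + 2·3^3
  c_8 = 40 = 1·3^0 + 1·3^1 + 1·3^2 + 1·3^3
p-restricted factor λ_0 = (1, 1, 1, 2, 1, 0, 0, 1)
p-restricted factor λ_1 = (0, 0, 1, 2, 1, 0, 1, 1)
p-restricted factor λ_2 = (1, 1, 1, 2, 1, 1, 2, 1)
p-restricted factor λ_3 = (0, 0, 1, 1, 1, 1, 2, 1)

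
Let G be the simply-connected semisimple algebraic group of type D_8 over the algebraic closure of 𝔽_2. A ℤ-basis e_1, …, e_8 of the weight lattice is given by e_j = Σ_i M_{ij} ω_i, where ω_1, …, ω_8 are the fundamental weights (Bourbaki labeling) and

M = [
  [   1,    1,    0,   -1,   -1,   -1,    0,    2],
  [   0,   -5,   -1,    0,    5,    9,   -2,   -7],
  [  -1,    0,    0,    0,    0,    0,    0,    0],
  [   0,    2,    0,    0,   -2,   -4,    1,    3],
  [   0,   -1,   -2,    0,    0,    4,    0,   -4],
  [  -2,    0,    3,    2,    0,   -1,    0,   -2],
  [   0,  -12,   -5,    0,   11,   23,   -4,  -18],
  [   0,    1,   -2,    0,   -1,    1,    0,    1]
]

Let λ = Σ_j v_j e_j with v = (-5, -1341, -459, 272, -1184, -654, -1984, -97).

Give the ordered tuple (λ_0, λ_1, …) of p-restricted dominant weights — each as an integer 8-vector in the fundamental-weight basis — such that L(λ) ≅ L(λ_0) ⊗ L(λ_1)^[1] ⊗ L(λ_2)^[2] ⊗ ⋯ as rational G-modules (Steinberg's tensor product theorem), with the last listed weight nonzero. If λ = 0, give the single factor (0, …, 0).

((0, 1, 1, 1, 1, 1, 1, 0), (1, 0, 0, 1, 1, 0, 1, 1), (0, 1, 1, 0, 1, 0, 0, 0), (1, 0, 0, 1, 1, 1, 0, 1), (1, 0, 0, 1, 1, 1, 0, 0))

ω-coordinates c = M·v, v = (-5, -1341, -459, 272, -1184, -654, -1984, -97):
  c_1 = 1*-5 + 1*-1341 + 0*-459 + -1*272 + -1*-1184 + -1*-654 + 0*-1984 + 2*-97 = 26
  c_2 = 0*-5 + -5*-1341 + -1*-459 + 0*272 + 5*-1184 + 9*-654 + -2*-1984 + -7*-97 = 5
  c_3 = -1*-5 + 0*-1341 + 0*-459 + 0*272 + 0*-1184 + 0*-654 + 0*-1984 + 0*-97 = 5
  c_4 = 0*-5 + 2*-1341 + 0*-459 + 0*272 + -2*-1184 + -4*-654 + 1*-1984 + 3*-97 = 27
  c_5 = 0*-5 + -1*-1341 + -2*-459 + 0*272 + 0*-1184 + 4*-654 + 0*-1984 + -4*-97 = 31
  c_6 = -2*-5 + 0*-1341 + 3*-459 + 2*272 + 0*-1184 + -1*-654 + 0*-1984 + -2*-97 = 25
  c_7 = 0*-5 + -12*-1341 + -5*-459 + 0*272 + 11*-1184 + 23*-654 + -4*-1984 + -18*-97 = 3
  c_8 = 0*-5 + 1*-1341 + -2*-459 + 0*272 + -1*-1184 + 1*-654 + 0*-1984 + 1*-97 = 10
Writing each c_i in base p = 2:
  c_1 = 26 = 0·2^0 + 1·2^1 + 0·2^2 + 1·2^3 + 1·2^4
  c_2 = 5 = 1·2^0 + 0·2^1 + 1·2^2
  c_3 = 5 = 1·2^0 + 0·2^1 + 1·2^2
  c_4 = 27 = 1·2^0 + 1·2^1 + 0·2^2 + 1·2^3 + 1·2^4
  c_5 = 31 = 1·2^0 + 1·2^1 + 1·2^2 + 1·2^3 + 1·2^4
  c_6 = 25 = 1·2^0 + 0·2^1 + 0·2^2 + 1·2^3 + 1·2^4
  c_7 = 3 = 1·2^0 + 1·2^1
  c_8 = 10 = 0·2^0 + 1·2^1 + 0·2^2 + 1·2^3
λ_0 = (0, 1, 1, 1, 1, 1, 1, 0)
λ_1 = (1, 0, 0, 1, 1, 0, 1, 1)
λ_2 = (0, 1, 1, 0, 1, 0, 0, 0)
λ_3 = (1, 0, 0, 1, 1, 1, 0, 1)
λ_4 = (1, 0, 0, 1, 1, 1, 0, 0)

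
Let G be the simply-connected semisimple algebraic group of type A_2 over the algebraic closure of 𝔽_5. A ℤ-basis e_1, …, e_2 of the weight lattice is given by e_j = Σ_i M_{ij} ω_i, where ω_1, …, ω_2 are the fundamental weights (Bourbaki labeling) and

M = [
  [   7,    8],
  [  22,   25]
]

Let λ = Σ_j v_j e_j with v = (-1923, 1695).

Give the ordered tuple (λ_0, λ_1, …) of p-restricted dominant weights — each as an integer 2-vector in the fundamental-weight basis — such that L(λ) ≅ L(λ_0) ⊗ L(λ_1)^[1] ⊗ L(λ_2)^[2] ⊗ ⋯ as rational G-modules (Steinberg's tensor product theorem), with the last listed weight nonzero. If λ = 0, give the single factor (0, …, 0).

((4, 4), (4, 3), (3, 2))

Converting to the ω-basis (c_i = row i of M dotted with v = (-1923, 1695)):
  c_1 = 7*-1923 + 8*1695 = 99
  c_2 = 22*-1923 + 25*1695 = 69
Base-5 expansion of each c_i:
  c_1 = 99 = 4·5^0 + 4·5^1 + 3·5^2
  c_2 = 69 = 4·5^0 + 3·5^1 + 2·5^2
p-restricted factor λ_0 = (4, 4)
p-restricted factor λ_1 = (4, 3)
p-restricted factor λ_2 = (3, 2)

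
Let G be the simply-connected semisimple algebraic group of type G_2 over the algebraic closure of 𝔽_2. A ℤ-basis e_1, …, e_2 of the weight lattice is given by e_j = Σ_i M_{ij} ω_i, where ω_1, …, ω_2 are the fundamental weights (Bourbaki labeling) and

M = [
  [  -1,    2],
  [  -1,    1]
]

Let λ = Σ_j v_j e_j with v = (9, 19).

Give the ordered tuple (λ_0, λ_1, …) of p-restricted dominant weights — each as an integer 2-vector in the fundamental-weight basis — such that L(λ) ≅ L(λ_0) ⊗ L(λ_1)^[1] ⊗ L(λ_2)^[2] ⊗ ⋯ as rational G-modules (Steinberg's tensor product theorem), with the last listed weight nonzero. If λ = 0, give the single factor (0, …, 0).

ω-coordinates c = M·v, v = (9, 19):
  c_1 = (-1)·(9) + 2·19 = 29
  c_2 = (-1)·(9) + 1·19 = 10
Writing each c_i in base p = 2:
  c_1 = 29 = 1·2^0 + 0·2^1 + 1·2^2 + 1·2^3 + 1·2^4
  c_2 = 10 = 0·2^0 + 1·2^1 + 0·2^2 + 1·2^3
p-restricted factor λ_0 = (1, 0)
p-restricted factor λ_1 = (0, 1)
p-restricted factor λ_2 = (1, 0)
p-restricted factor λ_3 = (1, 1)
p-restricted factor λ_4 = (1, 0)

((1, 0), (0, 1), (1, 0), (1, 1), (1, 0))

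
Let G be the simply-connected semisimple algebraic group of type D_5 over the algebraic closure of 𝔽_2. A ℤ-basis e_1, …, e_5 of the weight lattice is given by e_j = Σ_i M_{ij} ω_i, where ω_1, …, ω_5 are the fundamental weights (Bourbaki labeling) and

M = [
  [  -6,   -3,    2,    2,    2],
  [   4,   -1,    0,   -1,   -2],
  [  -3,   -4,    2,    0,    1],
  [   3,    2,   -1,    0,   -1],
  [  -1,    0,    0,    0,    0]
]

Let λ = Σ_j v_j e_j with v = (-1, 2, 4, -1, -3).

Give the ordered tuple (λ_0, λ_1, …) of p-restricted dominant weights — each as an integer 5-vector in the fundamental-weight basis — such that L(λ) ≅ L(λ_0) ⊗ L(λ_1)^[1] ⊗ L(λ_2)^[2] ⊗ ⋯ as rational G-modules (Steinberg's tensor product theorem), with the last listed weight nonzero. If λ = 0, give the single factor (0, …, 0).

Compute c_i = Σ_j M_{ij} v_j with v = (-1, 2, 4, -1, -3):
  c_1 = (-6)·(-1) + (-3)·(2) + (2)·(4) + (2)·(-1) + (2)·(-3) = 0
  c_2 = (4)·(-1) + (-1)·(2) + (0)·(4) + (-1)·(-1) + (-2)·(-3) = 1
  c_3 = (-3)·(-1) + (-4)·(2) + (2)·(4) + (0)·(-1) + (1)·(-3) = 0
  c_4 = (3)·(-1) + (2)·(2) + (-1)·(4) + (0)·(-1) + (-1)·(-3) = 0
  c_5 = (-1)·(-1) + (0)·(2) + (0)·(4) + (0)·(-1) + (0)·(-3) = 1
p = 2; digits c_i = Σ_j d_{ij}·2^j, 0 ≤ d_{ij} < 2:
  c_1 = 0
  c_2 = 1 = 1·2^0
  c_3 = 0
  c_4 = 0
  c_5 = 1 = 1·2^0
λ_0 = (0, 1, 0, 0, 1)

((0, 1, 0, 0, 1),)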